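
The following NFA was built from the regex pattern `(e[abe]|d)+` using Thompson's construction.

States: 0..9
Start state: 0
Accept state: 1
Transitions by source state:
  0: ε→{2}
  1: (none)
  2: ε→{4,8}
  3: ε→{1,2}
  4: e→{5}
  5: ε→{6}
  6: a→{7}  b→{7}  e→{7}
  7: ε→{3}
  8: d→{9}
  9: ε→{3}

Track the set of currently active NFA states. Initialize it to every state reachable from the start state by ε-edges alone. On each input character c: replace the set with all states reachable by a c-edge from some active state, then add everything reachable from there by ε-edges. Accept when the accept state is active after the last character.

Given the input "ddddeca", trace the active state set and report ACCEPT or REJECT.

Answer: REJECT

Trace:
initial (ε-close {0}): {0,2,4,8}
'd' @ 1: {1,2,3,4,8,9}  ✓accept
'd' @ 2: {1,2,3,4,8,9}  ✓accept
'd' @ 3: {1,2,3,4,8,9}  ✓accept
'd' @ 4: {1,2,3,4,8,9}  ✓accept
'e' @ 5: {5,6}
'c' @ 6: {}  — no active states
rest 'a' ignored (set empty)
after full input: {}  (accept=1 not in)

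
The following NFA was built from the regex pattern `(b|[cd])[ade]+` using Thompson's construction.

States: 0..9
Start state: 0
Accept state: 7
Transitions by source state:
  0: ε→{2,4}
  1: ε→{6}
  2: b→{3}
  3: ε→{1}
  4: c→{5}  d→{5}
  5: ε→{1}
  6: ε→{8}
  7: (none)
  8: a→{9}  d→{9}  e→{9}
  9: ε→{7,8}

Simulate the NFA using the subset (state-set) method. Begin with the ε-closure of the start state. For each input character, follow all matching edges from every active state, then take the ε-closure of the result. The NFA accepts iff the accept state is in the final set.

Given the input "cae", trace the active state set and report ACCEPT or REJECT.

S₀ = ε-closure({0}) = {0,2,4}
'c' @ 1: {1,5,6,8}
'a' @ 2: {7,8,9}  [accepting]
'e' @ 3: {7,8,9}  [accepting]
final: {7,8,9}; accept 7 in set

Answer: ACCEPT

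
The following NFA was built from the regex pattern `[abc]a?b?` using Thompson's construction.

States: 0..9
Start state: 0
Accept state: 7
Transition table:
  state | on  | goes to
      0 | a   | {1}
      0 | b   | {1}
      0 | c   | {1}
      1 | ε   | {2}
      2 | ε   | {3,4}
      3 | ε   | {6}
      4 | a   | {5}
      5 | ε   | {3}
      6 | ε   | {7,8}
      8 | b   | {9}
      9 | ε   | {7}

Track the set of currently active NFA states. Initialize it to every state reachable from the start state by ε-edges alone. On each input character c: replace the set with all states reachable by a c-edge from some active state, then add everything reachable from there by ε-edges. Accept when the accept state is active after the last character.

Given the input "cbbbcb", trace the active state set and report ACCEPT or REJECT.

S₀ = ε-closure({0}) = {0}
'c' @ 1: {1,2,3,4,6,7,8}  ✓accept
'b' @ 2: {7,9}  ✓accept
'b' @ 3: {}  — no active states
rest 'bcb' ignored (set empty)
final: {}; accept 7 not in set

Answer: REJECT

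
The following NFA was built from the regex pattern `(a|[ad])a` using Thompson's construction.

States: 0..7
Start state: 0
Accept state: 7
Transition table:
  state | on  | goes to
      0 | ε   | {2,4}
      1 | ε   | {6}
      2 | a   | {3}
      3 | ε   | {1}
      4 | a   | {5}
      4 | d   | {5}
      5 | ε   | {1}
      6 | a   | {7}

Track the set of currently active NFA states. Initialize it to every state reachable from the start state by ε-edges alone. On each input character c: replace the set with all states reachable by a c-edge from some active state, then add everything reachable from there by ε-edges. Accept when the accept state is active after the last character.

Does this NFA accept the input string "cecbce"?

S₀ = ε-closure({0}) = {0,2,4}
'c' @ 1: {}  — dead — no transitions
rest 'ecbce' ignored (set empty)
after full input: {}  (accept=7 not in)

Answer: REJECT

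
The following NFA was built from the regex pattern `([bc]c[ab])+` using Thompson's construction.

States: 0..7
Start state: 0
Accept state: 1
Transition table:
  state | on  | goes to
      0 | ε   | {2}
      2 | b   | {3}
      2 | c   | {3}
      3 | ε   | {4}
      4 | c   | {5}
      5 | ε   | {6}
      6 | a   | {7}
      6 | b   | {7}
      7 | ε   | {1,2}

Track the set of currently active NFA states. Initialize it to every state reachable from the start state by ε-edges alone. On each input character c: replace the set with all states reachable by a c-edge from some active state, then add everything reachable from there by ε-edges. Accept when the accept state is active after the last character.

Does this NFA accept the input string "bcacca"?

initial (ε-close {0}): {0,2}
'b' @ 1: {3,4}
'c' @ 2: {5,6}
'a' @ 3: {1,2,7}  [accepting]
'c' @ 4: {3,4}
'c' @ 5: {5,6}
'a' @ 6: {1,2,7}  [accepting]
final: {1,2,7}; accept 1 in set

Answer: ACCEPT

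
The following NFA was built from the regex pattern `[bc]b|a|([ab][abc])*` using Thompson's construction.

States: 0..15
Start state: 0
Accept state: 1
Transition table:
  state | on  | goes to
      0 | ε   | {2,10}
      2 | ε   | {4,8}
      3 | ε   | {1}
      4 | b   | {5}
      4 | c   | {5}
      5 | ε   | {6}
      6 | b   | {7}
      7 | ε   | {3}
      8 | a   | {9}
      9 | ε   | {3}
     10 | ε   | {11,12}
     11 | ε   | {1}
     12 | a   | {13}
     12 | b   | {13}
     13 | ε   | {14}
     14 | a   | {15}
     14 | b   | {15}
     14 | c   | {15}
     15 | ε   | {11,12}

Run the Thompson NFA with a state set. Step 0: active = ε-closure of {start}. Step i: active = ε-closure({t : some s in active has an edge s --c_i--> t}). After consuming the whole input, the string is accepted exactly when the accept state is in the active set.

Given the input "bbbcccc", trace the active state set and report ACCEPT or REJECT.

initial (ε-close {0}): {0,1,2,4,8,10,11,12}
'b' @ 1: {5,6,13,14}
'b' @ 2: {1,3,7,11,12,15}  ✓accept
'b' @ 3: {13,14}
'c' @ 4: {1,11,12,15}  ✓accept
'c' @ 5: {}  — dead — no transitions
rest 'cc' ignored (set empty)
final: {}; accept 1 not in set

Answer: REJECT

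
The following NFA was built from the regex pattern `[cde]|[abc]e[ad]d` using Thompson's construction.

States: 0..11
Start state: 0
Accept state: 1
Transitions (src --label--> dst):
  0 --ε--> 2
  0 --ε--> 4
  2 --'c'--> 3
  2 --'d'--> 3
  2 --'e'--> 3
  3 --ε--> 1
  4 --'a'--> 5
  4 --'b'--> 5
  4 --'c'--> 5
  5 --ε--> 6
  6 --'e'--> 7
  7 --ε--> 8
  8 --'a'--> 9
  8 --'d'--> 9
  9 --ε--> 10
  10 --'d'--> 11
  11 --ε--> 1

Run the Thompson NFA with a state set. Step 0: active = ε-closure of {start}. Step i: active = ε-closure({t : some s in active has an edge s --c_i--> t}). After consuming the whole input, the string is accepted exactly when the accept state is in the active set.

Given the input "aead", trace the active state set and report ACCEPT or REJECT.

Answer: ACCEPT

Derivation:
start: ε-closure({0}) = {0,2,4}
'a' @ 1: {5,6}
'e' @ 2: {7,8}
'a' @ 3: {9,10}
'd' @ 4: {1,11}  [accepting]
final: {1,11}; accept 1 in set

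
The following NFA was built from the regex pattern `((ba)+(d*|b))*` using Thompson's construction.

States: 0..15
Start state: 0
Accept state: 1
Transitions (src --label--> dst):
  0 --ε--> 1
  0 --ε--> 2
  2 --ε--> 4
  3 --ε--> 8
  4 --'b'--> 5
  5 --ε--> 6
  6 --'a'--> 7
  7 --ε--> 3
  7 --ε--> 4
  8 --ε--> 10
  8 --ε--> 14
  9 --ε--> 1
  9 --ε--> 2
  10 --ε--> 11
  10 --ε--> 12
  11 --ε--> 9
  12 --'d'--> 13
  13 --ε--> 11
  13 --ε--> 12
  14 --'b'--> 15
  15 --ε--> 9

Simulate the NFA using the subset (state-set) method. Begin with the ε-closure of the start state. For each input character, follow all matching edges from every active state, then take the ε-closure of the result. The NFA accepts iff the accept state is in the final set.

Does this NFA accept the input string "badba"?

S₀ = ε-closure({0}) = {0,1,2,4}
'b' @ 1: {5,6}
'a' @ 2: {1,2,3,4,7,8,9,10,11,12,14}  ✓accept
'd' @ 3: {1,2,4,9,11,12,13}  ✓accept
'b' @ 4: {5,6}
'a' @ 5: {1,2,3,4,7,8,9,10,11,12,14}  ✓accept
after full input: {1,2,3,4,7,8,9,10,11,12,14}  (accept=1 in)

Answer: ACCEPT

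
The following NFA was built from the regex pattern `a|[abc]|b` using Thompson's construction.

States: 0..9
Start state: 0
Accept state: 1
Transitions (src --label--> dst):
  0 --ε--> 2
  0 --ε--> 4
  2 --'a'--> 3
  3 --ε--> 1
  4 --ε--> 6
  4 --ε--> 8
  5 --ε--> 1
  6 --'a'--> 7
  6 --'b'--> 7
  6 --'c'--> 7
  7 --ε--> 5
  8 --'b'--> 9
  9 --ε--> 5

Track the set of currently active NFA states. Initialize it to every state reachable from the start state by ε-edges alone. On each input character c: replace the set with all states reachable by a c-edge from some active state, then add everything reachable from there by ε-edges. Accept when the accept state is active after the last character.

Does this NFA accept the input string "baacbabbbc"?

Answer: REJECT

Steps:
initial (ε-close {0}): {0,2,4,6,8}
'b' @ 1: {1,5,7,9}  [accepting]
'a' @ 2: {}  — no active states
rest 'acbabbbc' ignored (set empty)
end set {} — state 1 not in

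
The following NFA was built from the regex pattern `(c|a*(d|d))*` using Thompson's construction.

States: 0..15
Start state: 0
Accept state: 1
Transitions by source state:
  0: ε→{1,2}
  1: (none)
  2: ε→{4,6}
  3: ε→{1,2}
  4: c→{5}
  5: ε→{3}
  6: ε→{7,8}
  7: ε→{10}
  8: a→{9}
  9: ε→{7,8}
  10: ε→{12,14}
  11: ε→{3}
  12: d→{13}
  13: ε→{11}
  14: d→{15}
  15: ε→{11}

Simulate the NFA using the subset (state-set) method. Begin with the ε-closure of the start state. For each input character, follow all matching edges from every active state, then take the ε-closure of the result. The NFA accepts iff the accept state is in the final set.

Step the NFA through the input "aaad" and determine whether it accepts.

S₀ = ε-closure({0}) = {0,1,2,4,6,7,8,10,12,14}
'a' @ 1: {7,8,9,10,12,14}
'a' @ 2: {7,8,9,10,12,14}
'a' @ 3: {7,8,9,10,12,14}
'd' @ 4: {1,2,3,4,6,7,8,10,11,12,13,14,15}  [accepting]
after full input: {1,2,3,4,6,7,8,10,11,12,13,14,15}  (accept=1 in)

Answer: ACCEPT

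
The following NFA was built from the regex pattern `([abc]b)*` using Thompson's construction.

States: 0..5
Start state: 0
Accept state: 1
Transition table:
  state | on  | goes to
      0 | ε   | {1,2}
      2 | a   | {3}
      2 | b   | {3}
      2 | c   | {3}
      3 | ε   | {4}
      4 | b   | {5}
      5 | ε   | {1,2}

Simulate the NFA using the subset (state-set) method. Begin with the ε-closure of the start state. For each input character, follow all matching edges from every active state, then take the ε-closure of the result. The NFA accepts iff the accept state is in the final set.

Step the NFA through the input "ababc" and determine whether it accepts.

Answer: REJECT

Derivation:
S₀ = ε-closure({0}) = {0,1,2}
'a' @ 1: {3,4}
'b' @ 2: {1,2,5}  ✓accept
'a' @ 3: {3,4}
'b' @ 4: {1,2,5}  ✓accept
'c' @ 5: {3,4}
after full input: {3,4}  (accept=1 not in)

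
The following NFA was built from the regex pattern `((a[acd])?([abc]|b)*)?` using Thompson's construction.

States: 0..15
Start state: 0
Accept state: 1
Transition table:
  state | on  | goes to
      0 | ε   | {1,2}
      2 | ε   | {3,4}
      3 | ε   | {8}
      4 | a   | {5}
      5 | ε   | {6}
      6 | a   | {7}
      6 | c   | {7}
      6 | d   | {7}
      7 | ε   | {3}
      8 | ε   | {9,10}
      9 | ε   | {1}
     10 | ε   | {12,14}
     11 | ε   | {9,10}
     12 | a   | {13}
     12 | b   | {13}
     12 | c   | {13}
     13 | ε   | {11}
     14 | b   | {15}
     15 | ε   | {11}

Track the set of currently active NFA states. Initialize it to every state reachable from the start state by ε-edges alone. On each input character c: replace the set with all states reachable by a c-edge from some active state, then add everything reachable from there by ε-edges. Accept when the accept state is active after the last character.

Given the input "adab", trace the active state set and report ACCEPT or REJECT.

initial (ε-close {0}): {0,1,2,3,4,8,9,10,12,14}
'a' @ 1: {1,5,6,9,10,11,12,13,14}  [accepting]
'd' @ 2: {1,3,7,8,9,10,12,14}  [accepting]
'a' @ 3: {1,9,10,11,12,13,14}  [accepting]
'b' @ 4: {1,9,10,11,12,13,14,15}  [accepting]
after full input: {1,9,10,11,12,13,14,15}  (accept=1 in)

Answer: ACCEPT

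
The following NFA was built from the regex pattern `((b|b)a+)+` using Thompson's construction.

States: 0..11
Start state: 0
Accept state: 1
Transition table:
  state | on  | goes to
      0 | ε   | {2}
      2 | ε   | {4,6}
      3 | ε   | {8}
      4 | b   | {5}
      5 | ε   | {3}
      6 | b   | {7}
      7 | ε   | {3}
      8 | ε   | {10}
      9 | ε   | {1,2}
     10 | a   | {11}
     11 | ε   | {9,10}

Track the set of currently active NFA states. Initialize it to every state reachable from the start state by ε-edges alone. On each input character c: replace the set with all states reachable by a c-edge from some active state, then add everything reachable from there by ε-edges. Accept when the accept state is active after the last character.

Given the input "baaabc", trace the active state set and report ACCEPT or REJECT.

initial (ε-close {0}): {0,2,4,6}
'b' @ 1: {3,5,7,8,10}
'a' @ 2: {1,2,4,6,9,10,11}  ✓accept
'a' @ 3: {1,2,4,6,9,10,11}  ✓accept
'a' @ 4: {1,2,4,6,9,10,11}  ✓accept
'b' @ 5: {3,5,7,8,10}
'c' @ 6: {}  — no active states
after full input: {}  (accept=1 not in)

Answer: REJECT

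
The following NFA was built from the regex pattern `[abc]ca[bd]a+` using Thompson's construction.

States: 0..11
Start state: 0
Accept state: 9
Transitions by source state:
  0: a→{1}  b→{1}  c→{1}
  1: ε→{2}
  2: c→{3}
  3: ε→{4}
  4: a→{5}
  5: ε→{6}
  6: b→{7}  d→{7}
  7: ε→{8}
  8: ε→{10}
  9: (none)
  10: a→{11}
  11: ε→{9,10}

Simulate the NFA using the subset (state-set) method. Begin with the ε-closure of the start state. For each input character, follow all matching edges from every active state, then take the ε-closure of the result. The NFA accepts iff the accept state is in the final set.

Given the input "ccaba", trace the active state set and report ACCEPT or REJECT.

Answer: ACCEPT

Steps:
start: ε-closure({0}) = {0}
'c' @ 1: {1,2}
'c' @ 2: {3,4}
'a' @ 3: {5,6}
'b' @ 4: {7,8,10}
'a' @ 5: {9,10,11}  (accept∈set)
end set {9,10,11} — state 9 in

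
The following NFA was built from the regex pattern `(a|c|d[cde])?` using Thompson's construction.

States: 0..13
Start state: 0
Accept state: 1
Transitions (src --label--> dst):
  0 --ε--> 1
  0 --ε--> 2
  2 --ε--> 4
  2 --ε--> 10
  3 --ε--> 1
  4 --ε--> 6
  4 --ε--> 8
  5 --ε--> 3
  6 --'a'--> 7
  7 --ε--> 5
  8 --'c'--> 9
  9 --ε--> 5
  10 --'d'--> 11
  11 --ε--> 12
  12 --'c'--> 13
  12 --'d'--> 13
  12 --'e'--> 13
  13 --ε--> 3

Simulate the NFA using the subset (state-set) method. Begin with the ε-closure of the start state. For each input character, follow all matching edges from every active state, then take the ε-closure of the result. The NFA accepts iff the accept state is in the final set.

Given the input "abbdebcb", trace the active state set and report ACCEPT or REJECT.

Answer: REJECT

Derivation:
S₀ = ε-closure({0}) = {0,1,2,4,6,8,10}
'a' @ 1: {1,3,5,7}  [accepting]
'b' @ 2: {}  — state set empty
rest 'bdebcb' ignored (set empty)
final: {}; accept 1 not in set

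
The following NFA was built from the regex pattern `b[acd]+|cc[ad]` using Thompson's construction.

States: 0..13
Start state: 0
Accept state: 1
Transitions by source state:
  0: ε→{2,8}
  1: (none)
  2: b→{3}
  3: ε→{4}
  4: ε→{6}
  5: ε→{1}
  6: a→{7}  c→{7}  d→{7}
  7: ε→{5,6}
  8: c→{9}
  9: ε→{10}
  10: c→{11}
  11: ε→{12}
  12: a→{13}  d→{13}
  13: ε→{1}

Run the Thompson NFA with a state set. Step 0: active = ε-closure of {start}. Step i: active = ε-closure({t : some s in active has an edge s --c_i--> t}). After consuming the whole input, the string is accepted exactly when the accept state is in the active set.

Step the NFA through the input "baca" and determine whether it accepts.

Answer: ACCEPT

Derivation:
S₀ = ε-closure({0}) = {0,2,8}
'b' @ 1: {3,4,6}
'a' @ 2: {1,5,6,7}  [accepting]
'c' @ 3: {1,5,6,7}  [accepting]
'a' @ 4: {1,5,6,7}  [accepting]
after full input: {1,5,6,7}  (accept=1 in)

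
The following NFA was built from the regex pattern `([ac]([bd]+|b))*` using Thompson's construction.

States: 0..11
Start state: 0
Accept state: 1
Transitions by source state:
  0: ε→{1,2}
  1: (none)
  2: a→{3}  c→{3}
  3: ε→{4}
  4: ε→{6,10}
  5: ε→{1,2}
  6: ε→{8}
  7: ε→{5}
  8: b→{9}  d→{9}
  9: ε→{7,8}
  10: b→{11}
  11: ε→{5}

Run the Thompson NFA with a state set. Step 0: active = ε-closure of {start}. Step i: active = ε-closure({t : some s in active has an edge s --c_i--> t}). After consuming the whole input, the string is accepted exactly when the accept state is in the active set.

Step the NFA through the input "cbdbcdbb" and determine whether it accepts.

S₀ = ε-closure({0}) = {0,1,2}
'c' @ 1: {3,4,6,8,10}
'b' @ 2: {1,2,5,7,8,9,11}  (accept∈set)
'd' @ 3: {1,2,5,7,8,9}  (accept∈set)
'b' @ 4: {1,2,5,7,8,9}  (accept∈set)
'c' @ 5: {3,4,6,8,10}
'd' @ 6: {1,2,5,7,8,9}  (accept∈set)
'b' @ 7: {1,2,5,7,8,9}  (accept∈set)
'b' @ 8: {1,2,5,7,8,9}  (accept∈set)
end set {1,2,5,7,8,9} — state 1 in

Answer: ACCEPT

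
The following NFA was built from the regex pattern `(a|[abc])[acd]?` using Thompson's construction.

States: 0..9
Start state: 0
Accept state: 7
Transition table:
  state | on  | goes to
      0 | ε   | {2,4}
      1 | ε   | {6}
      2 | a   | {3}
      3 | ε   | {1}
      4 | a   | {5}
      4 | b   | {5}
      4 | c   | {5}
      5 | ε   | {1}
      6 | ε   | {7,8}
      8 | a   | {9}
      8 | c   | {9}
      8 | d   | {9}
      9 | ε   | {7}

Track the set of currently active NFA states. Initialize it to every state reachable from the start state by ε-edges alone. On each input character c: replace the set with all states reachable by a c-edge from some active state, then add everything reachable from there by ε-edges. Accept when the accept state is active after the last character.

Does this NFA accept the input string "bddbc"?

Answer: REJECT

Steps:
start: ε-closure({0}) = {0,2,4}
'b' @ 1: {1,5,6,7,8}  (accept∈set)
'd' @ 2: {7,9}  (accept∈set)
'd' @ 3: {}  — dead — no transitions
rest 'bc' ignored (set empty)
final: {}; accept 7 not in set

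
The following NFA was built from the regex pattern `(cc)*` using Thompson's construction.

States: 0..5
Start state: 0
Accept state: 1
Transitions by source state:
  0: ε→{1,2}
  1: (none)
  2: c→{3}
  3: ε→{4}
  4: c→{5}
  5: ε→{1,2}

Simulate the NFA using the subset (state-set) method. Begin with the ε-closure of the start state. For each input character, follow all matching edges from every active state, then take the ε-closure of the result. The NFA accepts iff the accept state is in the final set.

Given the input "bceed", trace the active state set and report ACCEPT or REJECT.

initial (ε-close {0}): {0,1,2}
'b' @ 1: {}  — dead — no transitions
rest 'ceed' ignored (set empty)
end set {} — state 1 not in

Answer: REJECT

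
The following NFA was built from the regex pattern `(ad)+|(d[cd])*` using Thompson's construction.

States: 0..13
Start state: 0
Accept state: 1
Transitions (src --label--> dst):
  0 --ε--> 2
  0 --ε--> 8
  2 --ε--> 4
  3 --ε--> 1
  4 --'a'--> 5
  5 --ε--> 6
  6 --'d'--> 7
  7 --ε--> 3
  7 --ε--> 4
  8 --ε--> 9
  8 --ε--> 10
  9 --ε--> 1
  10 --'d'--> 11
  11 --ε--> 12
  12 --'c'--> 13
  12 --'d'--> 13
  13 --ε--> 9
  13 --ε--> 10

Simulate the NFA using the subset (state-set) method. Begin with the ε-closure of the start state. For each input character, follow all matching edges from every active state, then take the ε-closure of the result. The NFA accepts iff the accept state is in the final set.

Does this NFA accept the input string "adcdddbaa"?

initial (ε-close {0}): {0,1,2,4,8,9,10}
'a' @ 1: {5,6}
'd' @ 2: {1,3,4,7}  (accept∈set)
'c' @ 3: {}  — dead — no transitions
rest 'dddbaa' ignored (set empty)
after full input: {}  (accept=1 not in)

Answer: REJECT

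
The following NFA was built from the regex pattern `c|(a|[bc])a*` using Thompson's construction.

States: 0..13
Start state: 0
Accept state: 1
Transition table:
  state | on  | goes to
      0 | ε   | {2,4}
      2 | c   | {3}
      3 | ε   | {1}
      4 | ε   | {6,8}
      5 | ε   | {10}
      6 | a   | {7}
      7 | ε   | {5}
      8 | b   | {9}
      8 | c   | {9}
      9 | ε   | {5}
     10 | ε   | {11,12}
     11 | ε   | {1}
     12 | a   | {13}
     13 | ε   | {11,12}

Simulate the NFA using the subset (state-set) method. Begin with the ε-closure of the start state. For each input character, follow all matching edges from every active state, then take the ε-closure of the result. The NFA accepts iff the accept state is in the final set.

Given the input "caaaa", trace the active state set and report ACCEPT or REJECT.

start: ε-closure({0}) = {0,2,4,6,8}
'c' @ 1: {1,3,5,9,10,11,12}  [accepting]
'a' @ 2: {1,11,12,13}  [accepting]
'a' @ 3: {1,11,12,13}  [accepting]
'a' @ 4: {1,11,12,13}  [accepting]
'a' @ 5: {1,11,12,13}  [accepting]
end set {1,11,12,13} — state 1 in

Answer: ACCEPT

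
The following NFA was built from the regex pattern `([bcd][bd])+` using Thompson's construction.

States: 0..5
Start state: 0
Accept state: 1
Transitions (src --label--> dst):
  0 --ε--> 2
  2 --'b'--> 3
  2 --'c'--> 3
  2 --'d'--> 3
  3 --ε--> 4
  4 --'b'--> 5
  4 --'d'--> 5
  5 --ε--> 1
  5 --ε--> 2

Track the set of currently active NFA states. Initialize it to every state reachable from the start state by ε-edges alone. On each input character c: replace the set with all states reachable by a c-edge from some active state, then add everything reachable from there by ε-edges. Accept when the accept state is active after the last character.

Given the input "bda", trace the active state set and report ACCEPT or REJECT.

Answer: REJECT

Trace:
S₀ = ε-closure({0}) = {0,2}
'b' @ 1: {3,4}
'd' @ 2: {1,2,5}  ✓accept
'a' @ 3: {}  — no active states
end set {} — state 1 not in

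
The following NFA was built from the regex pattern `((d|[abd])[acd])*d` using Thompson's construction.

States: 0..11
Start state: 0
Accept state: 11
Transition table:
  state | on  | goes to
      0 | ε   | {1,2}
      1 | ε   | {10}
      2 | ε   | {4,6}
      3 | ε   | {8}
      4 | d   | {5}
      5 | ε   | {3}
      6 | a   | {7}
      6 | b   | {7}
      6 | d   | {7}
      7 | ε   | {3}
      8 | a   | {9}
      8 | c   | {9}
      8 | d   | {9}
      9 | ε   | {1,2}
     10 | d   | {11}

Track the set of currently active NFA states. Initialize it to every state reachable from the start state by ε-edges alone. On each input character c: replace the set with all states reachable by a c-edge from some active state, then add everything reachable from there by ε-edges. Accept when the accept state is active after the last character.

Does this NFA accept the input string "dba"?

Answer: REJECT

Trace:
S₀ = ε-closure({0}) = {0,1,2,4,6,10}
'd' @ 1: {3,5,7,8,11}  (accept∈set)
'b' @ 2: {}  — state set empty
rest 'a' ignored (set empty)
end set {} — state 11 not in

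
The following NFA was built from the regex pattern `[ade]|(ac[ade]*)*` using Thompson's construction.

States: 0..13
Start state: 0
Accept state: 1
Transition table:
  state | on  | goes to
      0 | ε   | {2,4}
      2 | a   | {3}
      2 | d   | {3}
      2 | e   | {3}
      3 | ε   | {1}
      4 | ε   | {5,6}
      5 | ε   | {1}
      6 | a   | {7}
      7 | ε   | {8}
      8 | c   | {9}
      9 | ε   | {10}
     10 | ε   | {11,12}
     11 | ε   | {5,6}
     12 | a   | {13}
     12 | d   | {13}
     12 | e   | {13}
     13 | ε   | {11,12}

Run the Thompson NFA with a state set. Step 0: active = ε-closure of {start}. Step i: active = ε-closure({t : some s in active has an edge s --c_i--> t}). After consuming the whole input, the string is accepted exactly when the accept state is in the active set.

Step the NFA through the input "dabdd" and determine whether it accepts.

start: ε-closure({0}) = {0,1,2,4,5,6}
'd' @ 1: {1,3}  ✓accept
'a' @ 2: {}  — state set empty
rest 'bdd' ignored (set empty)
end set {} — state 1 not in

Answer: REJECT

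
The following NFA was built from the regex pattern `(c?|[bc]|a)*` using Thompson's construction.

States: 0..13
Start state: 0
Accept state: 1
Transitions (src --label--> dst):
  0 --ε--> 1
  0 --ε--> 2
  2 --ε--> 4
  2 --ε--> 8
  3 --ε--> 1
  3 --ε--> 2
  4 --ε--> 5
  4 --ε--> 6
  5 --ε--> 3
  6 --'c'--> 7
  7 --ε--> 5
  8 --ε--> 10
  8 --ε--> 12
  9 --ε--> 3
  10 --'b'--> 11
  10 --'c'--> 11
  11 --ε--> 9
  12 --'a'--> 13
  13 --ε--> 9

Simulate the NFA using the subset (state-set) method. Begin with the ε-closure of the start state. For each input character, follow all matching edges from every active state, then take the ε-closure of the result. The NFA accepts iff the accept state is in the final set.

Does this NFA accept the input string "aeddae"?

S₀ = ε-closure({0}) = {0,1,2,3,4,5,6,8,10,12}
'a' @ 1: {1,2,3,4,5,6,8,9,10,12,13}  ✓accept
'e' @ 2: {}  — no active states
rest 'ddae' ignored (set empty)
after full input: {}  (accept=1 not in)

Answer: REJECT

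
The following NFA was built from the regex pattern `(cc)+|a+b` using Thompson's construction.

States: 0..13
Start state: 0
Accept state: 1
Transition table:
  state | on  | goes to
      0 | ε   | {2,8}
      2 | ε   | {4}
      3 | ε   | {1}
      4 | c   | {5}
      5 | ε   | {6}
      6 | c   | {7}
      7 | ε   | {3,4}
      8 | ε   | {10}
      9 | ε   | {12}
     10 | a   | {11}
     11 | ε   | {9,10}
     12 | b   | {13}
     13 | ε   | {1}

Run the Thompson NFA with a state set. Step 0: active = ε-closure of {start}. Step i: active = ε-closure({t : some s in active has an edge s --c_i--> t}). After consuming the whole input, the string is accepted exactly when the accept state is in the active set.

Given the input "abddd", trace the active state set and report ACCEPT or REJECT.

Answer: REJECT

Trace:
initial (ε-close {0}): {0,2,4,8,10}
'a' @ 1: {9,10,11,12}
'b' @ 2: {1,13}  ✓accept
'd' @ 3: {}  — state set empty
rest 'dd' ignored (set empty)
end set {} — state 1 not in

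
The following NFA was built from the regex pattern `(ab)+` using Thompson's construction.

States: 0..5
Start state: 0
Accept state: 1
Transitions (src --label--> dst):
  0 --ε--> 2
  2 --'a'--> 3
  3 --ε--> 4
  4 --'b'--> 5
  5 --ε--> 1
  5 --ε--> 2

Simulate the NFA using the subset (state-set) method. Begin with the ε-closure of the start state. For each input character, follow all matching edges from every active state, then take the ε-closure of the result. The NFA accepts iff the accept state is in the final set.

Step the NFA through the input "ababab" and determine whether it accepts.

start: ε-closure({0}) = {0,2}
'a' @ 1: {3,4}
'b' @ 2: {1,2,5}  (accept∈set)
'a' @ 3: {3,4}
'b' @ 4: {1,2,5}  (accept∈set)
'a' @ 5: {3,4}
'b' @ 6: {1,2,5}  (accept∈set)
final: {1,2,5}; accept 1 in set

Answer: ACCEPT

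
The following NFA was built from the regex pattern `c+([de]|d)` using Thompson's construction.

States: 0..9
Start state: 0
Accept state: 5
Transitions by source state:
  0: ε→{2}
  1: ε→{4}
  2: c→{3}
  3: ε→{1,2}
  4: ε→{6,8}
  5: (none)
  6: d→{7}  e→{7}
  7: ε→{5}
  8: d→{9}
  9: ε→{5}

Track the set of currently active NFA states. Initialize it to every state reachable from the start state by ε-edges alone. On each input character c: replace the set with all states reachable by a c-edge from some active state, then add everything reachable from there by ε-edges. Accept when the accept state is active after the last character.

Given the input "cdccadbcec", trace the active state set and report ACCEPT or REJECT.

Answer: REJECT

Steps:
initial (ε-close {0}): {0,2}
'c' @ 1: {1,2,3,4,6,8}
'd' @ 2: {5,7,9}  [accepting]
'c' @ 3: {}  — dead — no transitions
rest 'cadbcec' ignored (set empty)
final: {}; accept 5 not in set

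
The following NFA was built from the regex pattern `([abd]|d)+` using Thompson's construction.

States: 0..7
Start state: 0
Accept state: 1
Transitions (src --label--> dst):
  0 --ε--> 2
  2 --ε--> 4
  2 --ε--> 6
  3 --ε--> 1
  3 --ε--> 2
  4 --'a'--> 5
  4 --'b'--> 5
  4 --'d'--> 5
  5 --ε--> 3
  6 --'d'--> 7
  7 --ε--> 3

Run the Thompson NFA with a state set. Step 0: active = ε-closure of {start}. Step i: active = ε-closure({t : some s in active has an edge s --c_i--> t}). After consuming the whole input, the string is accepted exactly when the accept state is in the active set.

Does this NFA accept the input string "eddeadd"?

Answer: REJECT

Trace:
S₀ = ε-closure({0}) = {0,2,4,6}
'e' @ 1: {}  — no active states
rest 'ddeadd' ignored (set empty)
after full input: {}  (accept=1 not in)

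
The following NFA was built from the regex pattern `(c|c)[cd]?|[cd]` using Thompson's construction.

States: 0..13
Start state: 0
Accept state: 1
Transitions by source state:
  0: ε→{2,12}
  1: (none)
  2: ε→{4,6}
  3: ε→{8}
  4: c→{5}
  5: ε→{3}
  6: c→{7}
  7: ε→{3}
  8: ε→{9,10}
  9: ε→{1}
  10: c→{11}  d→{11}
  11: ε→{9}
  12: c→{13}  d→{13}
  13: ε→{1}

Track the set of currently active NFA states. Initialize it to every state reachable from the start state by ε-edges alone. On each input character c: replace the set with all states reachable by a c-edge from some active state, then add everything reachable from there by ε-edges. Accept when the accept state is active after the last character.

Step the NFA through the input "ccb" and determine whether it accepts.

Answer: REJECT

Trace:
S₀ = ε-closure({0}) = {0,2,4,6,12}
'c' @ 1: {1,3,5,7,8,9,10,13}  (accept∈set)
'c' @ 2: {1,9,11}  (accept∈set)
'b' @ 3: {}  — state set empty
after full input: {}  (accept=1 not in)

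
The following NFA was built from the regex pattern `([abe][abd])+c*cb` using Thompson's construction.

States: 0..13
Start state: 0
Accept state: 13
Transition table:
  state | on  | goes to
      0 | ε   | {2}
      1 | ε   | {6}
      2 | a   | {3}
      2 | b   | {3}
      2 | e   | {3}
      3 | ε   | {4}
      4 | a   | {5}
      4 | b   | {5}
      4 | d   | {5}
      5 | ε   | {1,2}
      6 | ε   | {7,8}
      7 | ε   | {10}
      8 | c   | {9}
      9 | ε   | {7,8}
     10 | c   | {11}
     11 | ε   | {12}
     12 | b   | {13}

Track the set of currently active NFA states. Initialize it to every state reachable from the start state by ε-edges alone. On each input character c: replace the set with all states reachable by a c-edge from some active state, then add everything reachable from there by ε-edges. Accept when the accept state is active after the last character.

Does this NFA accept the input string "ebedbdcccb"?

Answer: ACCEPT

Steps:
start: ε-closure({0}) = {0,2}
'e' @ 1: {3,4}
'b' @ 2: {1,2,5,6,7,8,10}
'e' @ 3: {3,4}
'd' @ 4: {1,2,5,6,7,8,10}
'b' @ 5: {3,4}
'd' @ 6: {1,2,5,6,7,8,10}
'c' @ 7: {7,8,9,10,11,12}
'c' @ 8: {7,8,9,10,11,12}
'c' @ 9: {7,8,9,10,11,12}
'b' @ 10: {13}  (accept∈set)
end set {13} — state 13 in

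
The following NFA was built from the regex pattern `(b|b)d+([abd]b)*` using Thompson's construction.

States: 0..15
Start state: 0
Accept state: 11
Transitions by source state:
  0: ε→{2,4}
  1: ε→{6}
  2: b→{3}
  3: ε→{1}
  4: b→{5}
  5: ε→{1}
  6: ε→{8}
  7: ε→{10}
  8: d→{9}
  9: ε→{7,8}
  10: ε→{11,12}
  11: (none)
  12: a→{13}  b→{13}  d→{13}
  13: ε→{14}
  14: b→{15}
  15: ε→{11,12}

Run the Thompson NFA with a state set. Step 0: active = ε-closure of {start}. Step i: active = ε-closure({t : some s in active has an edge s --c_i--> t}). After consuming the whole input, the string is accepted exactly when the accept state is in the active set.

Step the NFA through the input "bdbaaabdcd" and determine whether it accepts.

Answer: REJECT

Derivation:
initial (ε-close {0}): {0,2,4}
'b' @ 1: {1,3,5,6,8}
'd' @ 2: {7,8,9,10,11,12}  [accepting]
'b' @ 3: {13,14}
'a' @ 4: {}  — no active states
rest 'aabdcd' ignored (set empty)
after full input: {}  (accept=11 not in)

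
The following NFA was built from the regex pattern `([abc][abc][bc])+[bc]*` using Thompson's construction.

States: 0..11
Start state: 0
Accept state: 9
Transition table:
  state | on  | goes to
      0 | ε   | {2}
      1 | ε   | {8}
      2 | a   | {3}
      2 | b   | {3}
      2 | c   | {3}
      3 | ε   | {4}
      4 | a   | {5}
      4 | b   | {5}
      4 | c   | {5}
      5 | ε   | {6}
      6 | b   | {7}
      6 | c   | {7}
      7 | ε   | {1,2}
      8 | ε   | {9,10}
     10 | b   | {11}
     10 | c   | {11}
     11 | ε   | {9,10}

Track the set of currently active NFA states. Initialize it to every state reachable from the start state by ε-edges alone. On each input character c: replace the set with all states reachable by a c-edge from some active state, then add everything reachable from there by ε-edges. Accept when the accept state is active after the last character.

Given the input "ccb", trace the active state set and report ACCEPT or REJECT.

initial (ε-close {0}): {0,2}
'c' @ 1: {3,4}
'c' @ 2: {5,6}
'b' @ 3: {1,2,7,8,9,10}  (accept∈set)
end set {1,2,7,8,9,10} — state 9 in

Answer: ACCEPT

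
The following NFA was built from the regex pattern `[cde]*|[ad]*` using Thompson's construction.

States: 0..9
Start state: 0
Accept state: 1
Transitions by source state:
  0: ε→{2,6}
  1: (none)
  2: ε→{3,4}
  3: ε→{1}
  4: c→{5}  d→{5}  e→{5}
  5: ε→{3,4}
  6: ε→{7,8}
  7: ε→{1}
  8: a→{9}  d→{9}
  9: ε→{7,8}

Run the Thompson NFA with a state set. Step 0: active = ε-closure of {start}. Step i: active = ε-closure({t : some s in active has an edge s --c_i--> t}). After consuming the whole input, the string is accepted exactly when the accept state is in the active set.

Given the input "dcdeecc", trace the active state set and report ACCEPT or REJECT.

start: ε-closure({0}) = {0,1,2,3,4,6,7,8}
'd' @ 1: {1,3,4,5,7,8,9}  [accepting]
'c' @ 2: {1,3,4,5}  [accepting]
'd' @ 3: {1,3,4,5}  [accepting]
'e' @ 4: {1,3,4,5}  [accepting]
'e' @ 5: {1,3,4,5}  [accepting]
'c' @ 6: {1,3,4,5}  [accepting]
'c' @ 7: {1,3,4,5}  [accepting]
end set {1,3,4,5} — state 1 in

Answer: ACCEPT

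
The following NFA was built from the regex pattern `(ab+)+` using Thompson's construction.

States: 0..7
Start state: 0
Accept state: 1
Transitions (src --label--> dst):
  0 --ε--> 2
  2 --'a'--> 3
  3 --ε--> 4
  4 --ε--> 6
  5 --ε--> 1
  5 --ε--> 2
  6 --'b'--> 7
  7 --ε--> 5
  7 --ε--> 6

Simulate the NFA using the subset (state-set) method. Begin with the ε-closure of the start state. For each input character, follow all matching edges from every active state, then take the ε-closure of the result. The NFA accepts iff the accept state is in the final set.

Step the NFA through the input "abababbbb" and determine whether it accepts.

Answer: ACCEPT

Derivation:
initial (ε-close {0}): {0,2}
'a' @ 1: {3,4,6}
'b' @ 2: {1,2,5,6,7}  ✓accept
'a' @ 3: {3,4,6}
'b' @ 4: {1,2,5,6,7}  ✓accept
'a' @ 5: {3,4,6}
'b' @ 6: {1,2,5,6,7}  ✓accept
'b' @ 7: {1,2,5,6,7}  ✓accept
'b' @ 8: {1,2,5,6,7}  ✓accept
'b' @ 9: {1,2,5,6,7}  ✓accept
after full input: {1,2,5,6,7}  (accept=1 in)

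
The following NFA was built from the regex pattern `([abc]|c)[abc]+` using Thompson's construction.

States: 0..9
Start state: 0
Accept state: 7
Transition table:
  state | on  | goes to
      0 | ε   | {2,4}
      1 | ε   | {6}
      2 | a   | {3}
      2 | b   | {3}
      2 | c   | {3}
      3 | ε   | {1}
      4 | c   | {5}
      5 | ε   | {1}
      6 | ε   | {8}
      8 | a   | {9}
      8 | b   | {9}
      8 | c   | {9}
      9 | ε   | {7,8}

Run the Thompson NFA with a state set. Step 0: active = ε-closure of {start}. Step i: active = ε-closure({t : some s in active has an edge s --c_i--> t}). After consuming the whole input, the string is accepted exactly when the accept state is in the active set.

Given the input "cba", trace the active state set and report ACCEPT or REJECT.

Answer: ACCEPT

Trace:
start: ε-closure({0}) = {0,2,4}
'c' @ 1: {1,3,5,6,8}
'b' @ 2: {7,8,9}  [accepting]
'a' @ 3: {7,8,9}  [accepting]
end set {7,8,9} — state 7 in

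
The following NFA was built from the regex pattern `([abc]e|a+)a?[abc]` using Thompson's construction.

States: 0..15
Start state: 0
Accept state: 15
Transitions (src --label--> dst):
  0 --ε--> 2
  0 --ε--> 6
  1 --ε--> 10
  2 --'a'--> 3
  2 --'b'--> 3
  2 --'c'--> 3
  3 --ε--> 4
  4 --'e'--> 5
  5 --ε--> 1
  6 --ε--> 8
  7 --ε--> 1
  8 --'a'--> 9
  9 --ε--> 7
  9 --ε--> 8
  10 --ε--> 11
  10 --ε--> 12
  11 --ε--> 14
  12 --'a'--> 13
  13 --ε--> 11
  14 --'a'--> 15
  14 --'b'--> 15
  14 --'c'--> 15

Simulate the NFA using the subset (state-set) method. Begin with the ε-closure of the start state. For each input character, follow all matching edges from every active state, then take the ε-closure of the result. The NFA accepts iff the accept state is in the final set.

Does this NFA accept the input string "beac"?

initial (ε-close {0}): {0,2,6,8}
'b' @ 1: {3,4}
'e' @ 2: {1,5,10,11,12,14}
'a' @ 3: {11,13,14,15}  (accept∈set)
'c' @ 4: {15}  (accept∈set)
final: {15}; accept 15 in set

Answer: ACCEPT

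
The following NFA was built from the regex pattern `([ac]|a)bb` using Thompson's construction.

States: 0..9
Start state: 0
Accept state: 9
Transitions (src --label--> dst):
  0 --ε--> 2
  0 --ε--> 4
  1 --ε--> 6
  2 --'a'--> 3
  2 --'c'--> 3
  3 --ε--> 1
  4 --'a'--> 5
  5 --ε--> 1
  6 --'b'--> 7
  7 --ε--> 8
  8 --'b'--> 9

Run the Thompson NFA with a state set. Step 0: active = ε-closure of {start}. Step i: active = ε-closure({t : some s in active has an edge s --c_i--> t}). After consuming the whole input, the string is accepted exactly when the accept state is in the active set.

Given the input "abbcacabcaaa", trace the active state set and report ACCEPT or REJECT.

Answer: REJECT

Steps:
initial (ε-close {0}): {0,2,4}
'a' @ 1: {1,3,5,6}
'b' @ 2: {7,8}
'b' @ 3: {9}  (accept∈set)
'c' @ 4: {}  — no active states
rest 'acabcaaa' ignored (set empty)
end set {} — state 9 not in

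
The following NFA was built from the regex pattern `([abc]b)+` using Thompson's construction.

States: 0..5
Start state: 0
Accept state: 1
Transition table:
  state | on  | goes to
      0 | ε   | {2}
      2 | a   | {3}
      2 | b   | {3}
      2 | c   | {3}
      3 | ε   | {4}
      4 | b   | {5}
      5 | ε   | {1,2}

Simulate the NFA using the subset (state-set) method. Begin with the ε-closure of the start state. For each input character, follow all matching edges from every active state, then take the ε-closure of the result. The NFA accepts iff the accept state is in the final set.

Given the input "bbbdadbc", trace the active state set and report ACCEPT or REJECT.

initial (ε-close {0}): {0,2}
'b' @ 1: {3,4}
'b' @ 2: {1,2,5}  ✓accept
'b' @ 3: {3,4}
'd' @ 4: {}  — no active states
rest 'adbc' ignored (set empty)
after full input: {}  (accept=1 not in)

Answer: REJECT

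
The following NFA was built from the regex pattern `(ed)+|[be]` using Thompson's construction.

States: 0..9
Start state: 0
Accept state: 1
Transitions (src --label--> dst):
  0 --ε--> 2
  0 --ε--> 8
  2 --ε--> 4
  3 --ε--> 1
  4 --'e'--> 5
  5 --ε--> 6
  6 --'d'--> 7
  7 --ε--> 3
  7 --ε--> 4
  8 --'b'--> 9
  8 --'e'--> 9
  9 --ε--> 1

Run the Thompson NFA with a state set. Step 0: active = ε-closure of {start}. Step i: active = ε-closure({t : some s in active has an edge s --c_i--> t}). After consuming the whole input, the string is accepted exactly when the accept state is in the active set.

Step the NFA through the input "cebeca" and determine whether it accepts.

Answer: REJECT

Derivation:
start: ε-closure({0}) = {0,2,4,8}
'c' @ 1: {}  — state set empty
rest 'ebeca' ignored (set empty)
end set {} — state 1 not in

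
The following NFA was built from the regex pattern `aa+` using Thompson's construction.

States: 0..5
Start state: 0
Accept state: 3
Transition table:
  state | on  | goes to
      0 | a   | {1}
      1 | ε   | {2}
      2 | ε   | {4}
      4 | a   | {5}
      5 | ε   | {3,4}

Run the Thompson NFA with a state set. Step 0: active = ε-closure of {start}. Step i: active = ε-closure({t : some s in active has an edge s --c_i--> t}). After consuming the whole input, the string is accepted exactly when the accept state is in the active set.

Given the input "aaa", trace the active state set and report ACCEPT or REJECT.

S₀ = ε-closure({0}) = {0}
'a' @ 1: {1,2,4}
'a' @ 2: {3,4,5}  (accept∈set)
'a' @ 3: {3,4,5}  (accept∈set)
final: {3,4,5}; accept 3 in set

Answer: ACCEPT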